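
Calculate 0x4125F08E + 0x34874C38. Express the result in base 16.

Add column by column in base 16, right to left:
  E+8 = 6 carry 1
  8+3+1 = C
  0+C = C
  F+4 = 3 carry 1
  5+7+1 = D
  2+8 = A
  1+4 = 5
  4+3 = 7

0x75AD3CC6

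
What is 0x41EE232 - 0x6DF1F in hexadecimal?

0x4180313

Subtract column by column in base 16:
  2-F → 3 (borrow)
  3-1-1 → 1
  2-F → 3 (borrow)
  E-D-1 → 0
  E-6 → 8
  1-0 → 1
  4-0 → 4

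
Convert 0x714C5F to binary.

Expand each hex digit to 4 bits: 7=0111 1=0001 4=0100 C=1100 5=0101 F=1111.

0b11100010100110001011111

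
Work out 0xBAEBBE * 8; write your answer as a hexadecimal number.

Multiply each base-16 digit by 8, carrying:
  E×8 = 112 → write 0 carry 7
  B×8+7 = 95 → write F carry 5
  B×8+5 = 93 → write D carry 5
  E×8+5 = 117 → write 5 carry 7
  A×8+7 = 87 → write 7 carry 5
  B×8+5 = 93 → write D carry 5
  remaining carry: 5

0x5D75DF0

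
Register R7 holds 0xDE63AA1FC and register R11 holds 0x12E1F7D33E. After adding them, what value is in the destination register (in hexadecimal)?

Add column by column in base 16, right to left:
  C+E = A carry 1
  F+3+1 = 3 carry 1
  1+3+1 = 5
  A+D = 7 carry 1
  A+7+1 = 2 carry 1
  3+F+1 = 3 carry 1
  6+1+1 = 8
  E+E = C carry 1
  D+2+1 = 0 carry 1
  0+1+1 = 2

0x20C832753A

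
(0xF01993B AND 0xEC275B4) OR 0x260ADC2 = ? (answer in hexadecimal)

0xE60BDF2

0xF01993B AND 0xEC275B4 = 0xE001130.
Then OR with 0x260ADC2.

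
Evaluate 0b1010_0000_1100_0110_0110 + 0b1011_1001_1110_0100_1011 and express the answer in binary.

0b101011010101010110001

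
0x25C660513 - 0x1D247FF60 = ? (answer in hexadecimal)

Subtract column by column in base 16:
  3-0 → 3
  1-6 → B (borrow)
  5-F-1 → 5 (borrow)
  0-F-1 → 0 (borrow)
  6-7-1 → E (borrow)
  6-4-1 → 1
  C-2 → A
  5-D → 8 (borrow)
  2-1-1 → 0

0x8A1E05B3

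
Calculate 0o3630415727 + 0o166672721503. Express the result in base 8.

Add column by column in base 8, right to left:
  7+3 = 2 carry 1
  2+0+1 = 3
  7+5 = 4 carry 1
  5+1+1 = 7
  1+2 = 3
  4+7 = 3 carry 1
  0+2+1 = 3
  3+7 = 2 carry 1
  6+6+1 = 5 carry 1
  3+6+1 = 2 carry 1
  0+6+1 = 7
  0+1 = 1

0o172523337432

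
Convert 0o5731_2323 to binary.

0b101111011001010011010011

Each octal digit is 3 bits: 5=101 7=111 3=011 1=001 2=010 3=011 2=010 3=011.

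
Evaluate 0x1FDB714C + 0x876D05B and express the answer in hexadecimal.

Add column by column in base 16, right to left:
  C+B = 7 carry 1
  4+5+1 = A
  1+0 = 1
  7+D = 4 carry 1
  B+6+1 = 2 carry 1
  D+7+1 = 5 carry 1
  F+8+1 = 8 carry 1
  1+0+1 = 2

0x285241A7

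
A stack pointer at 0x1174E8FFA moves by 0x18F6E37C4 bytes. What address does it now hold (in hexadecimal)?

Add column by column in base 16, right to left:
  A+4 = E
  F+C = B carry 1
  F+7+1 = 7 carry 1
  8+3+1 = C
  E+E = C carry 1
  4+6+1 = B
  7+F = 6 carry 1
  1+8+1 = A
  1+1 = 2

0x2A6BCC7BE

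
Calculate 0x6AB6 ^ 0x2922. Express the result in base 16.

0x4394

XOR each hex digit independently (no carries):
  6^2=4, A^9=3, B^2=9, 6^2=4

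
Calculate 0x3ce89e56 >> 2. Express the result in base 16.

0xf3a2795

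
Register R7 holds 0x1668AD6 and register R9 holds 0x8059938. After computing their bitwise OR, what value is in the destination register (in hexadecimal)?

OR each hex digit independently (no carries):
  1|8=9, 6|0=6, 6|5=7, 8|9=9, A|9=B, D|3=F, 6|8=E

0x9679BFE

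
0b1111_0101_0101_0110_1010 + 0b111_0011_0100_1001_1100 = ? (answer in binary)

0b101101000101000000110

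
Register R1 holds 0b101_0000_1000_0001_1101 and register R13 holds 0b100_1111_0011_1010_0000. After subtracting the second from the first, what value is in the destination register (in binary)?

Subtract column by column in base 2:
  1-0 → 1
  0-0 → 0
  1-0 → 1
  1-0 → 1
  1-0 → 1
  0-1 → 1 (borrow)
  0-0-1 → 1 (borrow)
  0-1-1 → 0 (borrow)
  0-1-1 → 0 (borrow)
  0-1-1 → 0 (borrow)
  0-0-1 → 1 (borrow)
  1-0-1 → 0
  0-1 → 1 (borrow)
  0-1-1 → 0 (borrow)
  0-1-1 → 0 (borrow)
  0-1-1 → 0 (borrow)
  1-0-1 → 0
  0-0 → 0
  1-1 → 0

0b1010001111101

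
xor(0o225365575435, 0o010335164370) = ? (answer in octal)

0o235050411745

XOR each oct digit independently (no carries):
  2^0=2, 2^1=3, 5^0=5, 3^3=0, 6^3=5, 5^5=0, 5^1=4, 7^6=1, 5^4=1, 4^3=7, 3^7=4, 5^0=5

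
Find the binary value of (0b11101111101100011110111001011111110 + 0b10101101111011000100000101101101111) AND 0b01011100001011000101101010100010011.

Add column by column in base 2, right to left:
  0+1 = 1
  1+1 = 0 carry 1
  1+1+1 = 1 carry 1
  1+1+1 = 1 carry 1
  1+0+1 = 0 carry 1
  1+1+1 = 1 carry 1
  1+1+1 = 1 carry 1
  1+0+1 = 0 carry 1
  0+1+1 = 0 carry 1
  1+1+1 = 1 carry 1
  0+0+1 = 1
  0+1 = 1
  1+0 = 1
  1+0 = 1
  1+0 = 1
  0+0 = 0
  1+0 = 1
  1+1 = 0 carry 1
  1+0+1 = 0 carry 1
  1+0+1 = 0 carry 1
  0+0+1 = 1
  0+1 = 1
  0+1 = 1
  1+0 = 1
  1+1 = 0 carry 1
  0+1+1 = 0 carry 1
  1+1+1 = 1 carry 1
  1+1+1 = 1 carry 1
  1+0+1 = 0 carry 1
  1+1+1 = 1 carry 1
  1+1+1 = 1 carry 1
  0+0+1 = 1
  1+1 = 0 carry 1
  1+0+1 = 0 carry 1
  1+1+1 = 1 carry 1
  final carry 1
Sum = 0b110011101100111100010111111001101101; now AND with 0b01011100001011000101101010100010011:
  110011101100111100010111111001101101
& 001011100001011000101101010100010011
= 000011100000011000000101010000000001

0b11100000011000000101010000000001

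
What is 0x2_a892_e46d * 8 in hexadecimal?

Multiply each base-16 digit by 8, carrying:
  d×8 = 104 → write 8 carry 6
  6×8+6 = 54 → write 6 carry 3
  4×8+3 = 35 → write 3 carry 2
  e×8+2 = 114 → write 2 carry 7
  2×8+7 = 23 → write 7 carry 1
  9×8+1 = 73 → write 9 carry 4
  8×8+4 = 68 → write 4 carry 4
  a×8+4 = 84 → write 4 carry 5
  2×8+5 = 21 → write 5 carry 1
  remaining carry: 1

0x1544972368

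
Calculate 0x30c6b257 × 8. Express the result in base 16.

0x1863592b8

Multiply each base-16 digit by 8, carrying:
  7×8 = 56 → write 8 carry 3
  5×8+3 = 43 → write b carry 2
  2×8+2 = 18 → write 2 carry 1
  b×8+1 = 89 → write 9 carry 5
  6×8+5 = 53 → write 5 carry 3
  c×8+3 = 99 → write 3 carry 6
  0×8+6 = 6 → write 6
  3×8 = 24 → write 8 carry 1
  remaining carry: 1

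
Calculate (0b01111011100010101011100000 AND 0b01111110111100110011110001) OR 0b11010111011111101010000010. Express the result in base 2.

0b01111011100010101011100000 AND 0b01111110111100110011110001 = 0b01111010100000100011100000.
Then OR with 0b11010111011111101010000010.

0b11111111111111101011100010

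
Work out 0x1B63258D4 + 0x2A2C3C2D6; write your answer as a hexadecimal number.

Add column by column in base 16, right to left:
  4+6 = A
  D+D = A carry 1
  8+2+1 = B
  5+C = 1 carry 1
  2+3+1 = 6
  3+C = F
  6+2 = 8
  B+A = 5 carry 1
  1+2+1 = 4

0x458F61BAA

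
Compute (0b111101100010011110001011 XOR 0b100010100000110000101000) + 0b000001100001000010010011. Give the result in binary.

First 0b111101100010011110001011 XOR 0b100010100000110000101000 = 0b011111000010101110100011.
Add column by column in base 2, right to left:
  1+1 = 0 carry 1
  1+1+1 = 1 carry 1
  0+0+1 = 1
  0+0 = 0
  0+1 = 1
  1+0 = 1
  0+0 = 0
  1+1 = 0 carry 1
  1+0+1 = 0 carry 1
  1+0+1 = 0 carry 1
  0+0+1 = 1
  1+0 = 1
  0+1 = 1
  1+0 = 1
  0+0 = 0
  0+0 = 0
  0+0 = 0
  0+1 = 1
  1+1 = 0 carry 1
  1+0+1 = 0 carry 1
  1+0+1 = 0 carry 1
  1+0+1 = 0 carry 1
  1+0+1 = 0 carry 1
  final carry 1

0b100000100011110000110110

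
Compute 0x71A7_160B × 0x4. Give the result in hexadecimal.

0x1C69C582C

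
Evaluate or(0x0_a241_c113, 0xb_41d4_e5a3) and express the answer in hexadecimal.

OR each hex digit independently (no carries):
  0|b=b, a|4=e, 2|1=3, 4|d=d, 1|4=5, c|e=e, 1|5=5, 1|a=b, 3|3=3

0xbe3d5e5b3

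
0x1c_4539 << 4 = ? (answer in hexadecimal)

0x1c45390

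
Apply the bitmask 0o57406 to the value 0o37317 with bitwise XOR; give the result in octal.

XOR each oct digit independently (no carries):
  3^5=6, 7^7=0, 3^4=7, 1^0=1, 7^6=1

0o60711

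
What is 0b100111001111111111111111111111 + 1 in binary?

The trailing 22 digits are 1 (max in base 2), so adding 1 cascades: they roll to 0 and the next digit up increments.

0b100111010000000000000000000000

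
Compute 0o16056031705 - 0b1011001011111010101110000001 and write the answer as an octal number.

0b1011001011111010101110000001 = 0o1313725601 in octal.
Subtract column by column in base 8:
  5-1 → 4
  0-0 → 0
  7-6 → 1
  1-5 → 4 (borrow)
  3-2-1 → 0
  0-7 → 1 (borrow)
  6-3-1 → 2
  5-1 → 4
  0-3 → 5 (borrow)
  6-1-1 → 4
  1-0 → 1

0o14542104104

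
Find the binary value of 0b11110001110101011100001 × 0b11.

Multiply each base-2 digit by 3, carrying:
  1×3 = 3 → write 1 carry 1
  0×3+1 = 1 → write 1
  0×3 = 0 → write 0
  0×3 = 0 → write 0
  0×3 = 0 → write 0
  1×3 = 3 → write 1 carry 1
  1×3+1 = 4 → write 0 carry 2
  1×3+2 = 5 → write 1 carry 2
  0×3+2 = 2 → write 0 carry 1
  1×3+1 = 4 → write 0 carry 2
  0×3+2 = 2 → write 0 carry 1
  1×3+1 = 4 → write 0 carry 2
  0×3+2 = 2 → write 0 carry 1
  1×3+1 = 4 → write 0 carry 2
  1×3+2 = 5 → write 1 carry 2
  1×3+2 = 5 → write 1 carry 2
  0×3+2 = 2 → write 0 carry 1
  0×3+1 = 1 → write 1
  0×3 = 0 → write 0
  1×3 = 3 → write 1 carry 1
  1×3+1 = 4 → write 0 carry 2
  1×3+2 = 5 → write 1 carry 2
  1×3+2 = 5 → write 1 carry 2
  remaining carry: 10

0b1011010101100000010100011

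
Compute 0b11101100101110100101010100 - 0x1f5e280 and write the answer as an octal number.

0o157203324

0b11101100101110100101010100 = 0o354564524 in octal.
0x1f5e280 = 0o175361200 in octal.
Subtract column by column in base 8:
  4-0 → 4
  2-0 → 2
  5-2 → 3
  4-1 → 3
  6-6 → 0
  5-3 → 2
  4-5 → 7 (borrow)
  5-7-1 → 5 (borrow)
  3-1-1 → 1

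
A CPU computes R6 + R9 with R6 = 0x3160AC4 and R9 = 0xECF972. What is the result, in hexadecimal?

0x4030436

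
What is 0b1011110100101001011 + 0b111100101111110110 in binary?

Add column by column in base 2, right to left:
  1+0 = 1
  1+1 = 0 carry 1
  0+1+1 = 0 carry 1
  1+0+1 = 0 carry 1
  0+1+1 = 0 carry 1
  0+1+1 = 0 carry 1
  1+1+1 = 1 carry 1
  0+1+1 = 0 carry 1
  1+1+1 = 1 carry 1
  0+1+1 = 0 carry 1
  0+0+1 = 1
  1+1 = 0 carry 1
  0+0+1 = 1
  1+0 = 1
  1+1 = 0 carry 1
  1+1+1 = 1 carry 1
  1+1+1 = 1 carry 1
  0+1+1 = 0 carry 1
  1+0+1 = 0 carry 1
  final carry 1

0b10011011010101000001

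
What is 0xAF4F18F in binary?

Expand each hex digit to 4 bits: A=1010 F=1111 4=0100 F=1111 1=0001 8=1000 F=1111.

0b1010111101001111000110001111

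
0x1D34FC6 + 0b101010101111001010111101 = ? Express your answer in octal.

0o237441203

0x1D34FC6 = 0o164647706 in octal.
0b101010101111001010111101 = 0o52571275 in octal.
Add column by column in base 8, right to left:
  6+5 = 3 carry 1
  0+7+1 = 0 carry 1
  7+2+1 = 2 carry 1
  7+1+1 = 1 carry 1
  4+7+1 = 4 carry 1
  6+5+1 = 4 carry 1
  4+2+1 = 7
  6+5 = 3 carry 1
  1+0+1 = 2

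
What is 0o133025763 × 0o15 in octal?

0o2237435527

Multiply each base-8 digit by 13, carrying:
  3×13 = 39 → write 7 carry 4
  6×13+4 = 82 → write 2 carry 10
  7×13+10 = 101 → write 5 carry 12
  5×13+12 = 77 → write 5 carry 9
  2×13+9 = 35 → write 3 carry 4
  0×13+4 = 4 → write 4
  3×13 = 39 → write 7 carry 4
  3×13+4 = 43 → write 3 carry 5
  1×13+5 = 18 → write 2 carry 2
  remaining carry: 2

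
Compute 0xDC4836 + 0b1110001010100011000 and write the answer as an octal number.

0xDC4836 = 0o67044066 in octal.
0b1110001010100011000 = 0o1612430 in octal.
Add column by column in base 8, right to left:
  6+0 = 6
  6+3 = 1 carry 1
  0+4+1 = 5
  4+2 = 6
  4+1 = 5
  0+6 = 6
  7+1 = 0 carry 1
  6+0+1 = 7

0o70656516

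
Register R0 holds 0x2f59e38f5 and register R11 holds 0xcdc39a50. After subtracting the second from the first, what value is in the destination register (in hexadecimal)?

0x227da9ea5

Subtract column by column in base 16:
  5-0 → 5
  f-5 → a
  8-a → e (borrow)
  3-9-1 → 9 (borrow)
  e-3-1 → a
  9-c → d (borrow)
  5-d-1 → 7 (borrow)
  f-c-1 → 2
  2-0 → 2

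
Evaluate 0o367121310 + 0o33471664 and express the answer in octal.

0o422613174

Add column by column in base 8, right to left:
  0+4 = 4
  1+6 = 7
  3+6 = 1 carry 1
  1+1+1 = 3
  2+7 = 1 carry 1
  1+4+1 = 6
  7+3 = 2 carry 1
  6+3+1 = 2 carry 1
  3+0+1 = 4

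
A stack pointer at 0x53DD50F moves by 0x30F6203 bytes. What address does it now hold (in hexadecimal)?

Add column by column in base 16, right to left:
  F+3 = 2 carry 1
  0+0+1 = 1
  5+2 = 7
  D+6 = 3 carry 1
  D+F+1 = D carry 1
  3+0+1 = 4
  5+3 = 8

0x84D3712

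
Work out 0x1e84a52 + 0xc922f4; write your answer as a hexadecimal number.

Add column by column in base 16, right to left:
  2+4 = 6
  5+f = 4 carry 1
  a+2+1 = d
  4+2 = 6
  8+9 = 1 carry 1
  e+c+1 = b carry 1
  1+0+1 = 2

0x2b16d46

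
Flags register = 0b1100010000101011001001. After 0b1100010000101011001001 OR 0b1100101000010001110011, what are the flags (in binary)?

0b1100111000111011111011

OR bit by bit (1 where either bit is 1):
  1100010000101011001001
| 1100101000010001110011
= 1100111000111011111011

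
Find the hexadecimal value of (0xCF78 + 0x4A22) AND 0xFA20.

0x1800

Add column by column in base 16, right to left:
  8+2 = A
  7+2 = 9
  F+A = 9 carry 1
  C+4+1 = 1 carry 1
  final carry 1
Sum = 0x1199A; now AND with 0xFA20:
  1&0=0, 1&F=1, 9&A=8, 9&2=0, A&0=0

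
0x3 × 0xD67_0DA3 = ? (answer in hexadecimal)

0x283528E9

Multiply each base-16 digit by 3, carrying:
  3×3 = 9 → write 9
  A×3 = 30 → write E carry 1
  D×3+1 = 40 → write 8 carry 2
  0×3+2 = 2 → write 2
  7×3 = 21 → write 5 carry 1
  6×3+1 = 19 → write 3 carry 1
  D×3+1 = 40 → write 8 carry 2
  remaining carry: 2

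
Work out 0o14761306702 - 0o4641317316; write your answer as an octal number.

0o10117767364

Subtract column by column in base 8:
  2-6 → 4 (borrow)
  0-1-1 → 6 (borrow)
  7-3-1 → 3
  6-7 → 7 (borrow)
  0-1-1 → 6 (borrow)
  3-3-1 → 7 (borrow)
  1-1-1 → 7 (borrow)
  6-4-1 → 1
  7-6 → 1
  4-4 → 0
  1-0 → 1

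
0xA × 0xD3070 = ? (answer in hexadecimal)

Multiply each base-16 digit by 10, carrying:
  0×10 = 0 → write 0
  7×10 = 70 → write 6 carry 4
  0×10+4 = 4 → write 4
  3×10 = 30 → write E carry 1
  D×10+1 = 131 → write 3 carry 8
  remaining carry: 8

0x83E460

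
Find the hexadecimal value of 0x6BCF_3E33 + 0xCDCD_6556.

0x1399CA389

Add column by column in base 16, right to left:
  3+6 = 9
  3+5 = 8
  E+5 = 3 carry 1
  3+6+1 = A
  F+D = C carry 1
  C+C+1 = 9 carry 1
  B+D+1 = 9 carry 1
  6+C+1 = 3 carry 1
  final carry 1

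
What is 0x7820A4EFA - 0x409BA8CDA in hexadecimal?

0x3784FC220

Subtract column by column in base 16:
  A-A → 0
  F-D → 2
  E-C → 2
  4-8 → C (borrow)
  A-A-1 → F (borrow)
  0-B-1 → 4 (borrow)
  2-9-1 → 8 (borrow)
  8-0-1 → 7
  7-4 → 3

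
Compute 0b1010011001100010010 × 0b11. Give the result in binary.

0b11111001100100110110

Multiply each base-2 digit by 3, carrying:
  0×3 = 0 → write 0
  1×3 = 3 → write 1 carry 1
  0×3+1 = 1 → write 1
  0×3 = 0 → write 0
  1×3 = 3 → write 1 carry 1
  0×3+1 = 1 → write 1
  0×3 = 0 → write 0
  0×3 = 0 → write 0
  1×3 = 3 → write 1 carry 1
  1×3+1 = 4 → write 0 carry 2
  0×3+2 = 2 → write 0 carry 1
  0×3+1 = 1 → write 1
  1×3 = 3 → write 1 carry 1
  1×3+1 = 4 → write 0 carry 2
  0×3+2 = 2 → write 0 carry 1
  0×3+1 = 1 → write 1
  1×3 = 3 → write 1 carry 1
  0×3+1 = 1 → write 1
  1×3 = 3 → write 1 carry 1
  remaining carry: 1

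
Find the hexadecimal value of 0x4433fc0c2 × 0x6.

0x19937e848c

Multiply each base-16 digit by 6, carrying:
  2×6 = 12 → write c
  c×6 = 72 → write 8 carry 4
  0×6+4 = 4 → write 4
  c×6 = 72 → write 8 carry 4
  f×6+4 = 94 → write e carry 5
  3×6+5 = 23 → write 7 carry 1
  3×6+1 = 19 → write 3 carry 1
  4×6+1 = 25 → write 9 carry 1
  4×6+1 = 25 → write 9 carry 1
  remaining carry: 1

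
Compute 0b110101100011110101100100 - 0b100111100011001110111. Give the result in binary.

0b110000100111011011101101

Subtract column by column in base 2:
  0-1 → 1 (borrow)
  0-1-1 → 0 (borrow)
  1-1-1 → 1 (borrow)
  0-0-1 → 1 (borrow)
  0-1-1 → 0 (borrow)
  1-1-1 → 1 (borrow)
  1-1-1 → 1 (borrow)
  0-0-1 → 1 (borrow)
  1-0-1 → 0
  0-1 → 1 (borrow)
  1-1-1 → 1 (borrow)
  1-0-1 → 0
  1-0 → 1
  1-0 → 1
  0-1 → 1 (borrow)
  0-1-1 → 0 (borrow)
  0-1-1 → 0 (borrow)
  1-1-1 → 1 (borrow)
  1-0-1 → 0
  0-0 → 0
  1-1 → 0
  0-0 → 0
  1-0 → 1
  1-0 → 1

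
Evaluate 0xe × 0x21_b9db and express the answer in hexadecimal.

Multiply each base-16 digit by 14, carrying:
  b×14 = 154 → write a carry 9
  d×14+9 = 191 → write f carry 11
  9×14+11 = 137 → write 9 carry 8
  b×14+8 = 162 → write 2 carry 10
  1×14+10 = 24 → write 8 carry 1
  2×14+1 = 29 → write d carry 1
  remaining carry: 1

0x1d829fa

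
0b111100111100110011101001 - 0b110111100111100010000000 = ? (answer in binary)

0b101010101010001101001

Subtract column by column in base 2:
  1-0 → 1
  0-0 → 0
  0-0 → 0
  1-0 → 1
  0-0 → 0
  1-0 → 1
  1-0 → 1
  1-1 → 0
  0-0 → 0
  0-0 → 0
  1-0 → 1
  1-1 → 0
  0-1 → 1 (borrow)
  0-1-1 → 0 (borrow)
  1-1-1 → 1 (borrow)
  1-0-1 → 0
  1-0 → 1
  1-1 → 0
  0-1 → 1 (borrow)
  0-1-1 → 0 (borrow)
  1-1-1 → 1 (borrow)
  1-0-1 → 0
  1-1 → 0
  1-1 → 0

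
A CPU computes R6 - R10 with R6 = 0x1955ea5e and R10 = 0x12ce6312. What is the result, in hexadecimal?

0x687874c

Subtract column by column in base 16:
  e-2 → c
  5-1 → 4
  a-3 → 7
  e-6 → 8
  5-e → 7 (borrow)
  5-c-1 → 8 (borrow)
  9-2-1 → 6
  1-1 → 0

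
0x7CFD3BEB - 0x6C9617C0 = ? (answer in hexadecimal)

Subtract column by column in base 16:
  B-0 → B
  E-C → 2
  B-7 → 4
  3-1 → 2
  D-6 → 7
  F-9 → 6
  C-C → 0
  7-6 → 1

0x1067242B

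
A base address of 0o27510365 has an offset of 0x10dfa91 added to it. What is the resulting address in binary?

0b1011011001000101110000110

0o27510365 = 0b10111101001000011110101 in binary.
0x10dfa91 = 0b1000011011111101010010001 in binary.
Add column by column in base 2, right to left:
  1+1 = 0 carry 1
  0+0+1 = 1
  1+0 = 1
  0+0 = 0
  1+1 = 0 carry 1
  1+0+1 = 0 carry 1
  1+0+1 = 0 carry 1
  1+1+1 = 1 carry 1
  0+0+1 = 1
  0+1 = 1
  0+0 = 0
  0+1 = 1
  1+1 = 0 carry 1
  0+1+1 = 0 carry 1
  0+1+1 = 0 carry 1
  1+1+1 = 1 carry 1
  0+1+1 = 0 carry 1
  1+0+1 = 0 carry 1
  1+1+1 = 1 carry 1
  1+1+1 = 1 carry 1
  1+0+1 = 0 carry 1
  0+0+1 = 1
  1+0 = 1
  0+0 = 0
  0+1 = 1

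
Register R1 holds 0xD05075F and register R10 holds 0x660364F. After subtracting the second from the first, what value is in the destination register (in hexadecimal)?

Subtract column by column in base 16:
  F-F → 0
  5-4 → 1
  7-6 → 1
  0-3 → D (borrow)
  5-0-1 → 4
  0-6 → A (borrow)
  D-6-1 → 6

0x6A4D110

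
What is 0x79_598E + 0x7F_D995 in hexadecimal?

Add column by column in base 16, right to left:
  E+5 = 3 carry 1
  8+9+1 = 2 carry 1
  9+9+1 = 3 carry 1
  5+D+1 = 3 carry 1
  9+F+1 = 9 carry 1
  7+7+1 = F

0xF93323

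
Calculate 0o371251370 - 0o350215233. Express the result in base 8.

0o21034135

Subtract column by column in base 8:
  0-3 → 5 (borrow)
  7-3-1 → 3
  3-2 → 1
  1-5 → 4 (borrow)
  5-1-1 → 3
  2-2 → 0
  1-0 → 1
  7-5 → 2
  3-3 → 0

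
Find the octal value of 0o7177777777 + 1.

0o7200000000

The trailing 8 digits are 7 (max in base 8), so adding 1 cascades: they roll to 0 and the next digit up increments.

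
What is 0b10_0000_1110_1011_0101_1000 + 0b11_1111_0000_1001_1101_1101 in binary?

0b10111111111010100110101

Add column by column in base 2, right to left:
  0+1 = 1
  0+0 = 0
  0+1 = 1
  1+1 = 0 carry 1
  1+1+1 = 1 carry 1
  0+0+1 = 1
  1+1 = 0 carry 1
  0+1+1 = 0 carry 1
  1+1+1 = 1 carry 1
  1+0+1 = 0 carry 1
  0+0+1 = 1
  1+1 = 0 carry 1
  0+0+1 = 1
  1+0 = 1
  1+0 = 1
  1+0 = 1
  0+1 = 1
  0+1 = 1
  0+1 = 1
  0+1 = 1
  0+1 = 1
  1+1 = 0 carry 1
  final carry 1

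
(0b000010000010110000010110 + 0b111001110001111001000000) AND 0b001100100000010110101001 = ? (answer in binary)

0b1000100000000000000000

Add column by column in base 2, right to left:
  0+0 = 0
  1+0 = 1
  1+0 = 1
  0+0 = 0
  1+0 = 1
  0+0 = 0
  0+1 = 1
  0+0 = 0
  0+0 = 0
  0+1 = 1
  1+1 = 0 carry 1
  1+1+1 = 1 carry 1
  0+1+1 = 0 carry 1
  1+0+1 = 0 carry 1
  0+0+1 = 1
  0+0 = 0
  0+1 = 1
  0+1 = 1
  0+1 = 1
  1+0 = 1
  0+0 = 0
  0+1 = 1
  0+1 = 1
  0+1 = 1
Sum = 0b111011110100101001010110; now AND with 0b001100100000010110101001:
  111011110100101001010110
& 001100100000010110101001
= 001000100000000000000000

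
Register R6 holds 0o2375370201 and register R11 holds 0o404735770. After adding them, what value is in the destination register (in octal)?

Add column by column in base 8, right to left:
  1+0 = 1
  0+7 = 7
  2+7 = 1 carry 1
  0+5+1 = 6
  7+3 = 2 carry 1
  3+7+1 = 3 carry 1
  5+4+1 = 2 carry 1
  7+0+1 = 0 carry 1
  3+4+1 = 0 carry 1
  2+0+1 = 3

0o3002326171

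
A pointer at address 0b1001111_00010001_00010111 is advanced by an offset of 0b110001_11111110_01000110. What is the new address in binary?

0b100000010000111101011101

Add column by column in base 2, right to left:
  1+0 = 1
  1+1 = 0 carry 1
  1+1+1 = 1 carry 1
  0+0+1 = 1
  1+0 = 1
  0+0 = 0
  0+1 = 1
  0+0 = 0
  1+0 = 1
  0+1 = 1
  0+1 = 1
  0+1 = 1
  1+1 = 0 carry 1
  0+1+1 = 0 carry 1
  0+1+1 = 0 carry 1
  0+1+1 = 0 carry 1
  1+1+1 = 1 carry 1
  1+0+1 = 0 carry 1
  1+0+1 = 0 carry 1
  1+0+1 = 0 carry 1
  0+1+1 = 0 carry 1
  0+1+1 = 0 carry 1
  1+0+1 = 0 carry 1
  final carry 1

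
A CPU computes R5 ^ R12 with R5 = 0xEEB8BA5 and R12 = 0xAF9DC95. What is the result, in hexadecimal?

XOR each hex digit independently (no carries):
  E^A=4, E^F=1, B^9=2, 8^D=5, B^C=7, A^9=3, 5^5=0

0x4125730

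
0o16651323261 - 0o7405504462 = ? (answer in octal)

0o7243616577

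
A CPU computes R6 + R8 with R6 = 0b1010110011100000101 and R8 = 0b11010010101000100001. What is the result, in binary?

0b100101001000100100110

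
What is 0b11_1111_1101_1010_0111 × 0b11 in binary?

Multiply each base-2 digit by 3, carrying:
  1×3 = 3 → write 1 carry 1
  1×3+1 = 4 → write 0 carry 2
  1×3+2 = 5 → write 1 carry 2
  0×3+2 = 2 → write 0 carry 1
  0×3+1 = 1 → write 1
  1×3 = 3 → write 1 carry 1
  0×3+1 = 1 → write 1
  1×3 = 3 → write 1 carry 1
  1×3+1 = 4 → write 0 carry 2
  0×3+2 = 2 → write 0 carry 1
  1×3+1 = 4 → write 0 carry 2
  1×3+2 = 5 → write 1 carry 2
  1×3+2 = 5 → write 1 carry 2
  1×3+2 = 5 → write 1 carry 2
  1×3+2 = 5 → write 1 carry 2
  1×3+2 = 5 → write 1 carry 2
  1×3+2 = 5 → write 1 carry 2
  1×3+2 = 5 → write 1 carry 2
  remaining carry: 10

0b10111111100011110101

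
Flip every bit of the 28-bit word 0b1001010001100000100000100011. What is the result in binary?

0b0110101110011111011111011100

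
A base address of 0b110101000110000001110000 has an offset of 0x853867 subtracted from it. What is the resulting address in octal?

0b110101000110000001110000 = 0o65060160 in octal.
0x853867 = 0o41234147 in octal.
Subtract column by column in base 8:
  0-7 → 1 (borrow)
  6-4-1 → 1
  1-1 → 0
  0-4 → 4 (borrow)
  6-3-1 → 2
  0-2 → 6 (borrow)
  5-1-1 → 3
  6-4 → 2

0o23624011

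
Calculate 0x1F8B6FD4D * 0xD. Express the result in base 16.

0x19A14ADCE9

Multiply each base-16 digit by 13, carrying:
  D×13 = 169 → write 9 carry 10
  4×13+10 = 62 → write E carry 3
  D×13+3 = 172 → write C carry 10
  F×13+10 = 205 → write D carry 12
  6×13+12 = 90 → write A carry 5
  B×13+5 = 148 → write 4 carry 9
  8×13+9 = 113 → write 1 carry 7
  F×13+7 = 202 → write A carry 12
  1×13+12 = 25 → write 9 carry 1
  remaining carry: 1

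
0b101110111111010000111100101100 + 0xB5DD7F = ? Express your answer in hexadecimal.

0x2FB2ECAB

0b101110111111010000111100101100 = 0x2EFD0F2C in hexadecimal.
Add column by column in base 16, right to left:
  C+F = B carry 1
  2+7+1 = A
  F+D = C carry 1
  0+D+1 = E
  D+5 = 2 carry 1
  F+B+1 = B carry 1
  E+0+1 = F
  2+0 = 2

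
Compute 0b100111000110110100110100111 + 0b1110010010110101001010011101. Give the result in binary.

Add column by column in base 2, right to left:
  1+1 = 0 carry 1
  1+0+1 = 0 carry 1
  1+1+1 = 1 carry 1
  0+1+1 = 0 carry 1
  0+1+1 = 0 carry 1
  1+0+1 = 0 carry 1
  0+0+1 = 1
  1+1 = 0 carry 1
  1+0+1 = 0 carry 1
  0+1+1 = 0 carry 1
  0+0+1 = 1
  1+0 = 1
  0+1 = 1
  1+0 = 1
  1+1 = 0 carry 1
  0+0+1 = 1
  1+1 = 0 carry 1
  1+1+1 = 1 carry 1
  0+0+1 = 1
  0+1 = 1
  0+0 = 0
  1+0 = 1
  1+1 = 0 carry 1
  1+0+1 = 0 carry 1
  0+0+1 = 1
  0+1 = 1
  1+1 = 0 carry 1
  0+1+1 = 0 carry 1
  final carry 1

0b10011001011101011110001000100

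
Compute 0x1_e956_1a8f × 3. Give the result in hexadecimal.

0x5bc024fad

Multiply each base-16 digit by 3, carrying:
  f×3 = 45 → write d carry 2
  8×3+2 = 26 → write a carry 1
  a×3+1 = 31 → write f carry 1
  1×3+1 = 4 → write 4
  6×3 = 18 → write 2 carry 1
  5×3+1 = 16 → write 0 carry 1
  9×3+1 = 28 → write c carry 1
  e×3+1 = 43 → write b carry 2
  1×3+2 = 5 → write 5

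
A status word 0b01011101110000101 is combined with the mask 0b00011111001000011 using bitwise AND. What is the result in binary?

0b00011101000000001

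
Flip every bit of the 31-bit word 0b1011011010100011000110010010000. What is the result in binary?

Invert each bit: 1011011010100011000110010010000 → 0100100101011100111001101101111.

0b0100100101011100111001101101111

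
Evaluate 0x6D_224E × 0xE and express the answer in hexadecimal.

Multiply each base-16 digit by 14, carrying:
  E×14 = 196 → write 4 carry 12
  4×14+12 = 68 → write 4 carry 4
  2×14+4 = 32 → write 0 carry 2
  2×14+2 = 30 → write E carry 1
  D×14+1 = 183 → write 7 carry 11
  6×14+11 = 95 → write F carry 5
  remaining carry: 5

0x5F7E044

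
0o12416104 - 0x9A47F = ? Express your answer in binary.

0b1000000111011111000101

0o12416104 = 0b1010100001110001000100 in binary.
0x9A47F = 0b10011010010001111111 in binary.
Subtract column by column in base 2:
  0-1 → 1 (borrow)
  0-1-1 → 0 (borrow)
  1-1-1 → 1 (borrow)
  0-1-1 → 0 (borrow)
  0-1-1 → 0 (borrow)
  0-1-1 → 0 (borrow)
  1-1-1 → 1 (borrow)
  0-0-1 → 1 (borrow)
  0-0-1 → 1 (borrow)
  0-0-1 → 1 (borrow)
  1-1-1 → 1 (borrow)
  1-0-1 → 0
  1-0 → 1
  0-1 → 1 (borrow)
  0-0-1 → 1 (borrow)
  0-1-1 → 0 (borrow)
  0-1-1 → 0 (borrow)
  1-0-1 → 0
  0-0 → 0
  1-1 → 0
  0-0 → 0
  1-0 → 1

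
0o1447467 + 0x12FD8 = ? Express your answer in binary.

0o1447467 = 0b1100100111100110111 in binary.
0x12FD8 = 0b10010111111011000 in binary.
Add column by column in base 2, right to left:
  1+0 = 1
  1+0 = 1
  1+0 = 1
  0+1 = 1
  1+1 = 0 carry 1
  1+0+1 = 0 carry 1
  0+1+1 = 0 carry 1
  0+1+1 = 0 carry 1
  1+1+1 = 1 carry 1
  1+1+1 = 1 carry 1
  1+1+1 = 1 carry 1
  1+1+1 = 1 carry 1
  0+0+1 = 1
  0+1 = 1
  1+0 = 1
  0+0 = 0
  0+1 = 1
  1+0 = 1
  1+0 = 1

0b1110111111100001111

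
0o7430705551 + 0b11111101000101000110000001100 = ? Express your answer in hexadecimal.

0o7430705551 = 0x3c638b69 in hexadecimal.
0b11111101000101000110000001100 = 0x1fa28c0c in hexadecimal.
Add column by column in base 16, right to left:
  9+c = 5 carry 1
  6+0+1 = 7
  b+c = 7 carry 1
  8+8+1 = 1 carry 1
  3+2+1 = 6
  6+a = 0 carry 1
  c+f+1 = c carry 1
  3+1+1 = 5

0x5c061775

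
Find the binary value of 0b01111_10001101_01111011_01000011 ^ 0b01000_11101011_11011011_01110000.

0b00111011001101010000000110011

XOR bit by bit (1 where the bits differ):
  01111100011010111101101000011
^ 01000111010111101101101110000
= 00111011001101010000000110011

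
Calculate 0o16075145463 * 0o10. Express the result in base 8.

0o160751454630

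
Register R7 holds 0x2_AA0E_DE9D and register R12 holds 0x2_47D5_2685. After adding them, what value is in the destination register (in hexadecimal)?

0x4F1E40522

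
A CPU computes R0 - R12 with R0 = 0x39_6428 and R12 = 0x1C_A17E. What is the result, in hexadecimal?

0x1CC2AA

Subtract column by column in base 16:
  8-E → A (borrow)
  2-7-1 → A (borrow)
  4-1-1 → 2
  6-A → C (borrow)
  9-C-1 → C (borrow)
  3-1-1 → 1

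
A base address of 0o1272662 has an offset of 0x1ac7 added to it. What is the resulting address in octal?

0o1310171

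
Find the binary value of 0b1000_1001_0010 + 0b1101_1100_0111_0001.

Add column by column in base 2, right to left:
  0+1 = 1
  1+0 = 1
  0+0 = 0
  0+0 = 0
  1+1 = 0 carry 1
  0+1+1 = 0 carry 1
  0+1+1 = 0 carry 1
  1+0+1 = 0 carry 1
  0+0+1 = 1
  0+0 = 0
  0+1 = 1
  1+1 = 0 carry 1
  0+1+1 = 0 carry 1
  0+0+1 = 1
  0+1 = 1
  0+1 = 1

0b1110010100000011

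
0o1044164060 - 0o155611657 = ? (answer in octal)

0o666352201

Subtract column by column in base 8:
  0-7 → 1 (borrow)
  6-5-1 → 0
  0-6 → 2 (borrow)
  4-1-1 → 2
  6-1 → 5
  1-6 → 3 (borrow)
  4-5-1 → 6 (borrow)
  4-5-1 → 6 (borrow)
  0-1-1 → 6 (borrow)
  1-0-1 → 0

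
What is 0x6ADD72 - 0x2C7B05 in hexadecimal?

0x3E626D

Subtract column by column in base 16:
  2-5 → D (borrow)
  7-0-1 → 6
  D-B → 2
  D-7 → 6
  A-C → E (borrow)
  6-2-1 → 3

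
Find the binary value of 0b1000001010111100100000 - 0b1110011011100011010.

Subtract column by column in base 2:
  0-0 → 0
  0-1 → 1 (borrow)
  0-0-1 → 1 (borrow)
  0-1-1 → 0 (borrow)
  0-1-1 → 0 (borrow)
  1-0-1 → 0
  0-0 → 0
  0-0 → 0
  1-1 → 0
  1-1 → 0
  1-1 → 0
  1-0 → 1
  0-1 → 1 (borrow)
  1-1-1 → 1 (borrow)
  0-0-1 → 1 (borrow)
  1-0-1 → 0
  0-1 → 1 (borrow)
  0-1-1 → 0 (borrow)
  0-1-1 → 0 (borrow)
  0-0-1 → 1 (borrow)
  0-0-1 → 1 (borrow)
  1-0-1 → 0

0b110010111100000000110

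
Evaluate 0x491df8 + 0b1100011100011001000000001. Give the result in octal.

0x491df8 = 0o22216770 in octal.
0b1100011100011001000000001 = 0o143431001 in octal.
Add column by column in base 8, right to left:
  0+1 = 1
  7+0 = 7
  7+0 = 7
  6+1 = 7
  1+3 = 4
  2+4 = 6
  2+3 = 5
  2+4 = 6
  0+1 = 1

0o165647771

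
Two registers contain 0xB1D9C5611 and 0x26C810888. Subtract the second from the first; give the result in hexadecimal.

0x8B11B4D89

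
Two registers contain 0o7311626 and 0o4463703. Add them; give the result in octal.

0o13775531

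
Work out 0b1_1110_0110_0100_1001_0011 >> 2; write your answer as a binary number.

0b1111001100100100100

Right shift by 2: drop the 2 least-significant bits.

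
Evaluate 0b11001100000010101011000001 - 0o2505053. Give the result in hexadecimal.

0x325A096

0b11001100000010101011000001 = 0x3302AC1 in hexadecimal.
0o2505053 = 0xA8A2B in hexadecimal.
Subtract column by column in base 16:
  1-B → 6 (borrow)
  C-2-1 → 9
  A-A → 0
  2-8 → A (borrow)
  0-A-1 → 5 (borrow)
  3-0-1 → 2
  3-0 → 3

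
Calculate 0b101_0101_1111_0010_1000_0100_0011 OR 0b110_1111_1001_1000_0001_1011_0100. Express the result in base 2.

0b111111111111010100111110111

OR bit by bit (1 where either bit is 1):
  101010111110010100001000011
| 110111110011000000110110100
= 111111111111010100111110111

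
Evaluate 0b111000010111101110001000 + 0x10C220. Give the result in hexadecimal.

0xF23DA8

0b111000010111101110001000 = 0xE17B88 in hexadecimal.
Add column by column in base 16, right to left:
  8+0 = 8
  8+2 = A
  B+2 = D
  7+C = 3 carry 1
  1+0+1 = 2
  E+1 = F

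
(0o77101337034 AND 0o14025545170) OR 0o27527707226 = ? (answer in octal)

0o37527707236

0o77101337034 AND 0o14025545170 = 0o14001105030.
Then OR with 0o27527707226.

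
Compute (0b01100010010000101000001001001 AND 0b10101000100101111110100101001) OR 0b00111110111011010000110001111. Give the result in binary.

0b01100010010000101000001001001 AND 0b10101000100101111110100101001 = 0b00100000000000101000000001001.
Then OR with 0b00111110111011010000110001111.

0b111110111011111000110001111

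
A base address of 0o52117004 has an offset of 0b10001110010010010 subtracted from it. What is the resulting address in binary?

0o52117004 = 0b101010001001111000000100 in binary.
Subtract column by column in base 2:
  0-0 → 0
  0-1 → 1 (borrow)
  1-0-1 → 0
  0-0 → 0
  0-1 → 1 (borrow)
  0-0-1 → 1 (borrow)
  0-0-1 → 1 (borrow)
  0-1-1 → 0 (borrow)
  0-0-1 → 1 (borrow)
  1-0-1 → 0
  1-1 → 0
  1-1 → 0
  1-1 → 0
  0-0 → 0
  0-0 → 0
  1-0 → 1
  0-1 → 1 (borrow)
  0-0-1 → 1 (borrow)
  0-0-1 → 1 (borrow)
  1-0-1 → 0
  0-0 → 0
  1-0 → 1
  0-0 → 0
  1-0 → 1

0b101001111000000101110010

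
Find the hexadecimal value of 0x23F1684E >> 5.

0x11F8B42

5 bits is not a whole number of base-16 digits; in binary: 100011111100010110100001001110 >> 5 = 1000111111000101101000010.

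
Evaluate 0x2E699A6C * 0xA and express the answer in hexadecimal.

0x1D0200838

Multiply each base-16 digit by 10, carrying:
  C×10 = 120 → write 8 carry 7
  6×10+7 = 67 → write 3 carry 4
  A×10+4 = 104 → write 8 carry 6
  9×10+6 = 96 → write 0 carry 6
  9×10+6 = 96 → write 0 carry 6
  6×10+6 = 66 → write 2 carry 4
  E×10+4 = 144 → write 0 carry 9
  2×10+9 = 29 → write D carry 1
  remaining carry: 1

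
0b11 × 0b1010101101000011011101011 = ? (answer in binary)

Multiply each base-2 digit by 3, carrying:
  1×3 = 3 → write 1 carry 1
  1×3+1 = 4 → write 0 carry 2
  0×3+2 = 2 → write 0 carry 1
  1×3+1 = 4 → write 0 carry 2
  0×3+2 = 2 → write 0 carry 1
  1×3+1 = 4 → write 0 carry 2
  1×3+2 = 5 → write 1 carry 2
  1×3+2 = 5 → write 1 carry 2
  0×3+2 = 2 → write 0 carry 1
  1×3+1 = 4 → write 0 carry 2
  1×3+2 = 5 → write 1 carry 2
  0×3+2 = 2 → write 0 carry 1
  0×3+1 = 1 → write 1
  0×3 = 0 → write 0
  0×3 = 0 → write 0
  1×3 = 3 → write 1 carry 1
  0×3+1 = 1 → write 1
  1×3 = 3 → write 1 carry 1
  1×3+1 = 4 → write 0 carry 2
  0×3+2 = 2 → write 0 carry 1
  1×3+1 = 4 → write 0 carry 2
  0×3+2 = 2 → write 0 carry 1
  1×3+1 = 4 → write 0 carry 2
  0×3+2 = 2 → write 0 carry 1
  1×3+1 = 4 → write 0 carry 2
  remaining carry: 10

0b100000000111001010011000001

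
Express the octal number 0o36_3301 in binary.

0b11110011011000001

Each octal digit is 3 bits: 3=011 6=110 3=011 3=011 0=000 1=001.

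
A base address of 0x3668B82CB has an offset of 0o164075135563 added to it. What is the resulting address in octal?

0o340740037076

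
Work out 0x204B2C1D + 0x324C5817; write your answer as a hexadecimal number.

0x52978434

Add column by column in base 16, right to left:
  D+7 = 4 carry 1
  1+1+1 = 3
  C+8 = 4 carry 1
  2+5+1 = 8
  B+C = 7 carry 1
  4+4+1 = 9
  0+2 = 2
  2+3 = 5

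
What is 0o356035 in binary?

0b11101110000011101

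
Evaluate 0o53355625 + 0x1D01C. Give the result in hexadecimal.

0o53355625 = 0xADDB95 in hexadecimal.
Add column by column in base 16, right to left:
  5+C = 1 carry 1
  9+1+1 = B
  B+0 = B
  D+D = A carry 1
  D+1+1 = F
  A+0 = A

0xAFABB1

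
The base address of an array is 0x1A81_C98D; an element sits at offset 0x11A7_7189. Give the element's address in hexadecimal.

Add column by column in base 16, right to left:
  D+9 = 6 carry 1
  8+8+1 = 1 carry 1
  9+1+1 = B
  C+7 = 3 carry 1
  1+7+1 = 9
  8+A = 2 carry 1
  A+1+1 = C
  1+1 = 2

0x2C293B16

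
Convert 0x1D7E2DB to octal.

Expand each hex digit to 4 bits: 1=0001 D=1101 7=0111 E=1110 2=0010 D=1101 B=1011.
Group the bits in threes: 001 110 101 111 110 001 011 011 011 → 165761333.

0o165761333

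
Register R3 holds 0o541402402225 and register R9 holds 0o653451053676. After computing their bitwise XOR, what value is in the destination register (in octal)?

0o312053451453

XOR each oct digit independently (no carries):
  5^6=3, 4^5=1, 1^3=2, 4^4=0, 0^5=5, 2^1=3, 4^0=4, 0^5=5, 2^3=1, 2^6=4, 2^7=5, 5^6=3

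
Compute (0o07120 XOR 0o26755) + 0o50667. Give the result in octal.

First 0o07120 XOR 0o26755 = 0o21675.
Add column by column in base 8, right to left:
  5+7 = 4 carry 1
  7+6+1 = 6 carry 1
  6+6+1 = 5 carry 1
  1+0+1 = 2
  2+5 = 7

0o72564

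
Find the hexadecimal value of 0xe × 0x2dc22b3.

0x2809e5ca

Multiply each base-16 digit by 14, carrying:
  3×14 = 42 → write a carry 2
  b×14+2 = 156 → write c carry 9
  2×14+9 = 37 → write 5 carry 2
  2×14+2 = 30 → write e carry 1
  c×14+1 = 169 → write 9 carry 10
  d×14+10 = 192 → write 0 carry 12
  2×14+12 = 40 → write 8 carry 2
  remaining carry: 2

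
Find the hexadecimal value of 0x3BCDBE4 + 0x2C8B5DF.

0x68591C3

Add column by column in base 16, right to left:
  4+F = 3 carry 1
  E+D+1 = C carry 1
  B+5+1 = 1 carry 1
  D+B+1 = 9 carry 1
  C+8+1 = 5 carry 1
  B+C+1 = 8 carry 1
  3+2+1 = 6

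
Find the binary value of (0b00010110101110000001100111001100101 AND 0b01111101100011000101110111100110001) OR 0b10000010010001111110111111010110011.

0b00010110101110000001100111001100101 AND 0b01111101100011000101110111100110001 = 0b00010100100010000001100111000100001.
Then OR with 0b10000010010001111110111111010110011.

0b10010110110011111111111111010110011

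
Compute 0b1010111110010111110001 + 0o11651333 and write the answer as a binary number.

0o11651333 = 0b1001110101001011011011 in binary.
Add column by column in base 2, right to left:
  1+1 = 0 carry 1
  0+1+1 = 0 carry 1
  0+0+1 = 1
  0+1 = 1
  1+1 = 0 carry 1
  1+0+1 = 0 carry 1
  1+1+1 = 1 carry 1
  1+1+1 = 1 carry 1
  1+0+1 = 0 carry 1
  0+1+1 = 0 carry 1
  1+0+1 = 0 carry 1
  0+0+1 = 1
  0+1 = 1
  1+0 = 1
  1+1 = 0 carry 1
  1+0+1 = 0 carry 1
  1+1+1 = 1 carry 1
  1+1+1 = 1 carry 1
  0+1+1 = 0 carry 1
  1+0+1 = 0 carry 1
  0+0+1 = 1
  1+1 = 0 carry 1
  final carry 1

0b10100110011100011001100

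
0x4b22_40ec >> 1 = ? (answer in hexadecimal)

1 bits is not a whole number of base-16 digits; in binary: 1001011001000100100000011101100 >> 1 = 100101100100010010000001110110.

0x25912076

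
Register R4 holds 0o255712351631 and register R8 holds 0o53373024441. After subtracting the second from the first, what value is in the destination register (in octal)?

Subtract column by column in base 8:
  1-1 → 0
  3-4 → 7 (borrow)
  6-4-1 → 1
  1-4 → 5 (borrow)
  5-2-1 → 2
  3-0 → 3
  2-3 → 7 (borrow)
  1-7-1 → 1 (borrow)
  7-3-1 → 3
  5-3 → 2
  5-5 → 0
  2-0 → 2

0o202317325170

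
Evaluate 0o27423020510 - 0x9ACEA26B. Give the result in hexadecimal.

0x217D7EDD

0o27423020510 = 0xBC4C2148 in hexadecimal.
Subtract column by column in base 16:
  8-B → D (borrow)
  4-6-1 → D (borrow)
  1-2-1 → E (borrow)
  2-A-1 → 7 (borrow)
  C-E-1 → D (borrow)
  4-C-1 → 7 (borrow)
  C-A-1 → 1
  B-9 → 2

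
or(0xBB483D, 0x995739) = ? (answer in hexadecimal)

OR each hex digit independently (no carries):
  B|9=B, B|9=B, 4|5=5, 8|7=F, 3|3=3, D|9=D

0xBB5F3D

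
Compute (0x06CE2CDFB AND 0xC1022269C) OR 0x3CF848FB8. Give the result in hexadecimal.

0x3CFA68FB8

0x06CE2CDFB AND 0xC1022269C = 0x000220498.
Then OR with 0x3CF848FB8.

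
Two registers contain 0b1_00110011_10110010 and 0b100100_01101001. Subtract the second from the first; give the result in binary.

Subtract column by column in base 2:
  0-1 → 1 (borrow)
  1-0-1 → 0
  0-0 → 0
  0-1 → 1 (borrow)
  1-0-1 → 0
  1-1 → 0
  0-1 → 1 (borrow)
  1-0-1 → 0
  1-0 → 1
  1-0 → 1
  0-1 → 1 (borrow)
  0-0-1 → 1 (borrow)
  1-0-1 → 0
  1-1 → 0
  0-0 → 0
  0-0 → 0
  1-0 → 1

0b10000111101001001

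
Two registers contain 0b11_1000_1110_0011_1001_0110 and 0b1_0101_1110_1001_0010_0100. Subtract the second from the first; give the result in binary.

Subtract column by column in base 2:
  0-0 → 0
  1-0 → 1
  1-1 → 0
  0-0 → 0
  1-0 → 1
  0-1 → 1 (borrow)
  0-0-1 → 1 (borrow)
  1-0-1 → 0
  1-1 → 0
  1-0 → 1
  0-0 → 0
  0-1 → 1 (borrow)
  0-0-1 → 1 (borrow)
  1-1-1 → 1 (borrow)
  1-1-1 → 1 (borrow)
  1-1-1 → 1 (borrow)
  0-1-1 → 0 (borrow)
  0-0-1 → 1 (borrow)
  0-1-1 → 0 (borrow)
  1-0-1 → 0
  1-1 → 0
  1-0 → 1

0b1000101111101001110010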